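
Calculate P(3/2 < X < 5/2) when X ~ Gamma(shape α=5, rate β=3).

P(3/2 < X < 5/2) = ∫_{3/2}^{5/2} f(x) dx
where f(x) = \frac{81 x^{4} e^{- 3 x}}{8}
= \frac{-30563 + 6131 e^{3}}{128 e^{\frac{15}{2}}}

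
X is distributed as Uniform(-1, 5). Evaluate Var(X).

For X ~ Uniform(-1, 5):
Var(X) = 3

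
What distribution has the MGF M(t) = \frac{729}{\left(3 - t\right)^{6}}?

The MGF M(t) = \frac{729}{\left(3 - t\right)^{6}} is the standard form for the Gamma distribution.
Comparing with the known MGF formula identifies: Gamma(shape α=6, rate β=3)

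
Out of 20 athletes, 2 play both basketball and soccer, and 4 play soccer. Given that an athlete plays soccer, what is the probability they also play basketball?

P(A ∩ B) = 2/20 = 1/10
P(B) = 4/20 = 1/5
P(A|B) = P(A ∩ B) / P(B) = (1/10) / (1/5) = 1/2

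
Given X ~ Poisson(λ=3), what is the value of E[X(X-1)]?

E[X(X-1)] = E[X² - X] = E[X²] - E[X]
E[X] = 3
E[X²] = Var(X) + (E[X])² = 3 + (3)² = 12
E[X(X-1)] = 12 - 3 = 9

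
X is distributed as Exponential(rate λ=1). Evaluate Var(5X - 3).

For X ~ Exponential(rate λ=1):
Var(X) = 1
Var(5X - 3) = (5)² × Var(X) = 25 × 1 = 25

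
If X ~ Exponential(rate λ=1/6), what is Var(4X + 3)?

For X ~ Exponential(rate λ=1/6):
Var(X) = 36
Var(4X + 3) = (4)² × Var(X) = 16 × 36 = 576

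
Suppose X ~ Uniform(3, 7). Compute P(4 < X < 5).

P(4 < X < 5) = ∫_{4}^{5} f(x) dx
where f(x) = \frac{1}{4}
= \frac{1}{4}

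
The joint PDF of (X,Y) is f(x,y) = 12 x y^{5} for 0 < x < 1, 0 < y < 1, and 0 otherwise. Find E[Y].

E[Y] = ∫_0^1 ∫_0^1 y × f(x,y) dx dy
= \frac{6}{7}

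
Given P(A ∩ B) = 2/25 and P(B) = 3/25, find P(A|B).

P(A|B) = P(A ∩ B) / P(B)
= (2/25) / (3/25)
= 2/3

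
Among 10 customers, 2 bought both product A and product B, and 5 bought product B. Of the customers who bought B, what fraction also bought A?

P(A ∩ B) = 2/10 = 1/5
P(B) = 5/10 = 1/2
P(A|B) = P(A ∩ B) / P(B) = (1/5) / (1/2) = 2/5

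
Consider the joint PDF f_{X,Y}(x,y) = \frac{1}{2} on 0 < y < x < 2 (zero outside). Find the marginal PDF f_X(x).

f_X(x) = ∫_0^x \frac{1}{2} dy = \frac{x}{2}
for 0 < x < 2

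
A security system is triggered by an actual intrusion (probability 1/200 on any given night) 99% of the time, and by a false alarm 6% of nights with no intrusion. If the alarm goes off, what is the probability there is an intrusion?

Let D = the rare event, + = positive/flagged.
P(D) = 1/200
P(+|D) = 99/100
P(+|D') = 6/100 = 3/50
P(+) = P(+|D)P(D) + P(+|D')P(D')
     = \frac{99}{100} × \frac{1}{200} + \frac{3}{50} × \frac{199}{200}
     = \frac{1293}{20000}
P(D|+) = P(+|D)P(D)/P(+) = \frac{33}{431}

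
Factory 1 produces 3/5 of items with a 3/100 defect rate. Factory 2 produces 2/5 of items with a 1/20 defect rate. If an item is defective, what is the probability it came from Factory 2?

Using Bayes' theorem:
P(F1) = 3/5, P(D|F1) = 3/100
P(F2) = 2/5, P(D|F2) = 1/20
P(D) = P(D|F1)P(F1) + P(D|F2)P(F2)
     = \frac{19}{500}
P(F2|D) = P(D|F2)P(F2) / P(D)
= \frac{10}{19}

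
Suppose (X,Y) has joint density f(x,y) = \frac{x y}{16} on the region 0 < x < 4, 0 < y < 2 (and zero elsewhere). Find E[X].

f_X(x) = ∫_0^2 \frac{x y}{16} dy = \frac{x}{8}
E[X] = ∫_0^4 x × (\frac{x}{8}) dx = \frac{8}{3}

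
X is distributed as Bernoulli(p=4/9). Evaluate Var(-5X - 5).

For X ~ Bernoulli(p=4/9):
Var(X) = \frac{20}{81}
Var(-5X - 5) = (-5)² × Var(X) = 25 × \frac{20}{81} = \frac{500}{81}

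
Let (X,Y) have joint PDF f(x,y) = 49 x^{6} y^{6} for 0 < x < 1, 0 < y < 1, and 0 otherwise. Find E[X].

E[X] = ∫_0^1 ∫_0^1 x × f(x,y) dy dx
= ∫_0^1 ∫_0^1 x × (49 x^{6} y^{6}) dy dx
= \frac{7}{8}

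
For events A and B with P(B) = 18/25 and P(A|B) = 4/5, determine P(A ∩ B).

By definition, P(A|B) = P(A ∩ B) / P(B)
So P(A ∩ B) = P(A|B) × P(B)
= 4/5 × 18/25
= 72/125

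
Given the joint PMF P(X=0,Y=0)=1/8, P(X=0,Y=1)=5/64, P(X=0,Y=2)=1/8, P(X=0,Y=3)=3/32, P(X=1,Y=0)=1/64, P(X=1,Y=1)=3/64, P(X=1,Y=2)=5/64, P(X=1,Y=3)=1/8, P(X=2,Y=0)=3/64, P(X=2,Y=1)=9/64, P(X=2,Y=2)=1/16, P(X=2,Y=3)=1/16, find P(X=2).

P(X=2) = P(X=2,Y=0) + P(X=2,Y=1) + P(X=2,Y=2) + P(X=2,Y=3)
= 3/64 + 9/64 + 1/16 + 1/16
= 5/16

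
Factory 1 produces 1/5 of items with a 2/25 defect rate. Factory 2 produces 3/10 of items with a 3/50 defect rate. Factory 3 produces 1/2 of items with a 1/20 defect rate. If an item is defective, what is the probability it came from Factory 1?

Using Bayes' theorem:
P(F1) = 1/5, P(D|F1) = 2/25
P(F2) = 3/10, P(D|F2) = 3/50
P(F3) = 1/2, P(D|F3) = 1/20
P(D) = P(D|F1)P(F1) + P(D|F2)P(F2) + P(D|F3)P(F3)
     = \frac{59}{1000}
P(F1|D) = P(D|F1)P(F1) / P(D)
= \frac{16}{59}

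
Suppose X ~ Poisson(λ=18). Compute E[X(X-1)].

E[X(X-1)] = E[X² - X] = E[X²] - E[X]
E[X] = 18
E[X²] = Var(X) + (E[X])² = 18 + (18)² = 342
E[X(X-1)] = 342 - 18 = 324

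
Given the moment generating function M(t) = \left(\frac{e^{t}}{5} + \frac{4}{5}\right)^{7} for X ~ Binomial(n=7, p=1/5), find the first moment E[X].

To find E[X], compute M^(1)(0):
M^(1)(t) = \frac{7 \left(\frac{e^{t}}{5} + \frac{4}{5}\right)^{6} e^{t}}{5}
M^(1)(0) = \frac{7}{5}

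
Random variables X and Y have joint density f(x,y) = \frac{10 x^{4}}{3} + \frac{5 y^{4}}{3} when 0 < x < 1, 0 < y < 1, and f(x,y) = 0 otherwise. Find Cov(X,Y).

E[XY] = ∫∫ xy × f(x,y) dx dy = \frac{5}{12}
E[X] = \frac{13}{18}
E[Y] = \frac{11}{18}
Cov(X,Y) = E[XY] - E[X]E[Y] = - \frac{2}{81}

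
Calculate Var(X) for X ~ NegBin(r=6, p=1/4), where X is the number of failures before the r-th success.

For X ~ NegBin(r=6, p=1/4), where X is the number of failures before the r-th success:
Var(X) = 72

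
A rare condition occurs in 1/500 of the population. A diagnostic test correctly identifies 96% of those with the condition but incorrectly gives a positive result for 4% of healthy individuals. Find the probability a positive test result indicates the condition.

Let D = the rare event, + = positive/flagged.
P(D) = 1/500
P(+|D) = 96/100 = 24/25
P(+|D') = 4/100 = 1/25
P(+) = P(+|D)P(D) + P(+|D')P(D')
     = \frac{24}{25} × \frac{1}{500} + \frac{1}{25} × \frac{499}{500}
     = \frac{523}{12500}
P(D|+) = P(+|D)P(D)/P(+) = \frac{24}{523}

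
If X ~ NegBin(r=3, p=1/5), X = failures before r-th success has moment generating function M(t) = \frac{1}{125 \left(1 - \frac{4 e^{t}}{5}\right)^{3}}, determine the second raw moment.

To find E[X^2], compute M^(2)(0):
M^(1)(t) = \frac{12 e^{t}}{625 \left(1 - \frac{4 e^{t}}{5}\right)^{4}}
M^(2)(t) = \frac{12 e^{t}}{625 \left(1 - \frac{4 e^{t}}{5}\right)^{4}} + \frac{192 e^{2 t}}{3125 \left(1 - \frac{4 e^{t}}{5}\right)^{5}}
M^(2)(0) = 204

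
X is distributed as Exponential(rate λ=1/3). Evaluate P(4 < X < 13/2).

P(4 < X < 13/2) = ∫_{4}^{13/2} f(x) dx
where f(x) = \frac{e^{- \frac{x}{3}}}{3}
= - \frac{1}{e^{\frac{13}{6}}} + e^{- \frac{4}{3}}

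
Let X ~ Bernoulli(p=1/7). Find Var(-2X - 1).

For X ~ Bernoulli(p=1/7):
Var(X) = \frac{6}{49}
Var(-2X - 1) = (-2)² × Var(X) = 4 × \frac{6}{49} = \frac{24}{49}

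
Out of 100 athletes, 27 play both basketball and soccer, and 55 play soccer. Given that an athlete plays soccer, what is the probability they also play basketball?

P(A ∩ B) = 27/100
P(B) = 55/100 = 11/20
P(A|B) = P(A ∩ B) / P(B) = (27/100) / (11/20) = 27/55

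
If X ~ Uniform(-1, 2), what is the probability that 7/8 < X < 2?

P(7/8 < X < 2) = ∫_{7/8}^{2} f(x) dx
where f(x) = \frac{1}{3}
= \frac{3}{8}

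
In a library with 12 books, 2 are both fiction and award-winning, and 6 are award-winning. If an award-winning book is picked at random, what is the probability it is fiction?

P(A ∩ B) = 2/12 = 1/6
P(B) = 6/12 = 1/2
P(A|B) = P(A ∩ B) / P(B) = (1/6) / (1/2) = 1/3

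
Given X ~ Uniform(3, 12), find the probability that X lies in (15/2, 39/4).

P(15/2 < X < 39/4) = ∫_{15/2}^{39/4} f(x) dx
where f(x) = \frac{1}{9}
= \frac{1}{4}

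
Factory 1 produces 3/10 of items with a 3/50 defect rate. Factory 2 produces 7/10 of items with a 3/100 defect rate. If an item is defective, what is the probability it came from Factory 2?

Using Bayes' theorem:
P(F1) = 3/10, P(D|F1) = 3/50
P(F2) = 7/10, P(D|F2) = 3/100
P(D) = P(D|F1)P(F1) + P(D|F2)P(F2)
     = \frac{39}{1000}
P(F2|D) = P(D|F2)P(F2) / P(D)
= \frac{7}{13}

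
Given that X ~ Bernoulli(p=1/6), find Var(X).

For X ~ Bernoulli(p=1/6):
Var(X) = \frac{5}{36}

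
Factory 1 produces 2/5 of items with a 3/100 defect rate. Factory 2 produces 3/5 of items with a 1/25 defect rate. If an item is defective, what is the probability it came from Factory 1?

Using Bayes' theorem:
P(F1) = 2/5, P(D|F1) = 3/100
P(F2) = 3/5, P(D|F2) = 1/25
P(D) = P(D|F1)P(F1) + P(D|F2)P(F2)
     = \frac{9}{250}
P(F1|D) = P(D|F1)P(F1) / P(D)
= \frac{1}{3}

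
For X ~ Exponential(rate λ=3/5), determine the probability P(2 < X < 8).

P(2 < X < 8) = ∫_{2}^{8} f(x) dx
where f(x) = \frac{3 e^{- \frac{3 x}{5}}}{5}
= - \frac{1 - e^{\frac{18}{5}}}{e^{\frac{24}{5}}}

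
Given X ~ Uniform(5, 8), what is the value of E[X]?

For X ~ Uniform(5, 8), the expected value is:
E[X] = \frac{13}{2}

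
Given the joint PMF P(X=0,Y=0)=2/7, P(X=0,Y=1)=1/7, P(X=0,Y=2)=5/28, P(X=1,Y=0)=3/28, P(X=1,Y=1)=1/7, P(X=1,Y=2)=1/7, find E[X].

First find marginal of X:
P(X=0) = 17/28
P(X=1) = 11/28
E[X] = 0 × 17/28 + 1 × 11/28 = 11/28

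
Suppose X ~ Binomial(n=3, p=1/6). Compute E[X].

For X ~ Binomial(n=3, p=1/6), the expected value is:
E[X] = \frac{1}{2}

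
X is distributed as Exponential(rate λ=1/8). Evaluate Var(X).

For X ~ Exponential(rate λ=1/8):
Var(X) = 64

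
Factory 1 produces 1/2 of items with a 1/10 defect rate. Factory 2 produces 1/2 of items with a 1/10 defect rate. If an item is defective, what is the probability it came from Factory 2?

Using Bayes' theorem:
P(F1) = 1/2, P(D|F1) = 1/10
P(F2) = 1/2, P(D|F2) = 1/10
P(D) = P(D|F1)P(F1) + P(D|F2)P(F2)
     = \frac{1}{10}
P(F2|D) = P(D|F2)P(F2) / P(D)
= \frac{1}{2}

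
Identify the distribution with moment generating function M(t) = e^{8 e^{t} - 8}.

The MGF M(t) = e^{8 e^{t} - 8} is the standard form for the Poisson distribution.
Comparing with the known MGF formula identifies: Poisson(λ=8)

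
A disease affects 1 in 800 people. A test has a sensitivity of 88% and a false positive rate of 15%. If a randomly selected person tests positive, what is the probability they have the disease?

Let D = the rare event, + = positive/flagged.
P(D) = 1/800
P(+|D) = 88/100 = 22/25
P(+|D') = 15/100 = 3/20
P(+) = P(+|D)P(D) + P(+|D')P(D')
     = \frac{22}{25} × \frac{1}{800} + \frac{3}{20} × \frac{799}{800}
     = \frac{12073}{80000}
P(D|+) = P(+|D)P(D)/P(+) = \frac{88}{12073}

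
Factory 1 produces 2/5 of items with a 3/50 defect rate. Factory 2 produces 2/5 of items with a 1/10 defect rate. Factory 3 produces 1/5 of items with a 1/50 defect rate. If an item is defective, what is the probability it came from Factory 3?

Using Bayes' theorem:
P(F1) = 2/5, P(D|F1) = 3/50
P(F2) = 2/5, P(D|F2) = 1/10
P(F3) = 1/5, P(D|F3) = 1/50
P(D) = P(D|F1)P(F1) + P(D|F2)P(F2) + P(D|F3)P(F3)
     = \frac{17}{250}
P(F3|D) = P(D|F3)P(F3) / P(D)
= \frac{1}{17}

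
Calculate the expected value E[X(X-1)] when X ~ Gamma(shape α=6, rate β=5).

E[X(X-1)] = E[X² - X] = E[X²] - E[X]
E[X] = \frac{6}{5}
E[X²] = Var(X) + (E[X])² = \frac{6}{25} + (\frac{6}{5})² = \frac{42}{25}
E[X(X-1)] = \frac{42}{25} - \frac{6}{5} = \frac{12}{25}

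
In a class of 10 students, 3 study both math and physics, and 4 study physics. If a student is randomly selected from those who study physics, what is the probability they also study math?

P(A ∩ B) = 3/10
P(B) = 4/10 = 2/5
P(A|B) = P(A ∩ B) / P(B) = (3/10) / (2/5) = 3/4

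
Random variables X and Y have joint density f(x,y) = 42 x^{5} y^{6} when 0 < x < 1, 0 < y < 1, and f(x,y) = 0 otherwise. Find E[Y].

E[Y] = ∫_0^1 ∫_0^1 y × f(x,y) dx dy
= \frac{7}{8}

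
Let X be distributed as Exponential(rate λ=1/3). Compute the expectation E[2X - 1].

For X ~ Exponential(rate λ=1/3):
E[X] = 3
E[2X - 1] = 2 × E[X] - 1 = 5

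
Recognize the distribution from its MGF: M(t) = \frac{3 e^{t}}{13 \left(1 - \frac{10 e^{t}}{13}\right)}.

The MGF M(t) = \frac{3 e^{t}}{13 \left(1 - \frac{10 e^{t}}{13}\right)} is the standard form for the Geometric distribution.
Comparing with the known MGF formula identifies: Geometric(p=3/13), X = trial number of first success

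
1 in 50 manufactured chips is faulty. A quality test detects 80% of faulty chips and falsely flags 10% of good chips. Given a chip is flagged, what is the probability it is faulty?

Let D = the rare event, + = positive/flagged.
P(D) = 1/50
P(+|D) = 80/100 = 4/5
P(+|D') = 10/100 = 1/10
P(+) = P(+|D)P(D) + P(+|D')P(D')
     = \frac{4}{5} × \frac{1}{50} + \frac{1}{10} × \frac{49}{50}
     = \frac{57}{500}
P(D|+) = P(+|D)P(D)/P(+) = \frac{8}{57}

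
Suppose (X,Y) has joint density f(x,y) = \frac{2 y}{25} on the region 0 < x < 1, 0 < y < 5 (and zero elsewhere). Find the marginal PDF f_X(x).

f_X(x) = ∫_0^5 f(x,y) dy
= ∫_0^5 \frac{2 y}{25} dy
= 1 for 0 < x < 1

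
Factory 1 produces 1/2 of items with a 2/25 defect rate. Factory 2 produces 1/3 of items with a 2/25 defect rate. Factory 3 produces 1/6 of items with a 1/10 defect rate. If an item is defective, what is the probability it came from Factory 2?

Using Bayes' theorem:
P(F1) = 1/2, P(D|F1) = 2/25
P(F2) = 1/3, P(D|F2) = 2/25
P(F3) = 1/6, P(D|F3) = 1/10
P(D) = P(D|F1)P(F1) + P(D|F2)P(F2) + P(D|F3)P(F3)
     = \frac{1}{12}
P(F2|D) = P(D|F2)P(F2) / P(D)
= \frac{8}{25}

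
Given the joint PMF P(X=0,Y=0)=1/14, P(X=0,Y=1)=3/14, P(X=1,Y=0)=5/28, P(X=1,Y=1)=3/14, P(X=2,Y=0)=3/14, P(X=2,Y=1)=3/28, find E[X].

First find marginal of X:
P(X=0) = 2/7
P(X=1) = 11/28
P(X=2) = 9/28
E[X] = 0 × 2/7 + 1 × 11/28 + 2 × 9/28 = 29/28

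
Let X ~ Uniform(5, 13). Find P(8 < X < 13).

P(8 < X < 13) = ∫_{8}^{13} f(x) dx
where f(x) = \frac{1}{8}
= \frac{5}{8}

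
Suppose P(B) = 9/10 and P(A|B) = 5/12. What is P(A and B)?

By definition, P(A|B) = P(A ∩ B) / P(B)
So P(A ∩ B) = P(A|B) × P(B)
= 5/12 × 9/10
= 3/8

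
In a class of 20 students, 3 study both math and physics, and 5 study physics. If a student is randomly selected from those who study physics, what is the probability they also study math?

P(A ∩ B) = 3/20
P(B) = 5/20 = 1/4
P(A|B) = P(A ∩ B) / P(B) = (3/20) / (1/4) = 3/5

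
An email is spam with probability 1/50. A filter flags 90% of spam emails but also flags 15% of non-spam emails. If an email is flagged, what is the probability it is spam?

Let D = the rare event, + = positive/flagged.
P(D) = 1/50
P(+|D) = 90/100 = 9/10
P(+|D') = 15/100 = 3/20
P(+) = P(+|D)P(D) + P(+|D')P(D')
     = \frac{9}{10} × \frac{1}{50} + \frac{3}{20} × \frac{49}{50}
     = \frac{33}{200}
P(D|+) = P(+|D)P(D)/P(+) = \frac{6}{55}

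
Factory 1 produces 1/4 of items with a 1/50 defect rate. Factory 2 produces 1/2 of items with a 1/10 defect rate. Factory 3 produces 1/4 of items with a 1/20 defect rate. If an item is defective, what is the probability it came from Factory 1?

Using Bayes' theorem:
P(F1) = 1/4, P(D|F1) = 1/50
P(F2) = 1/2, P(D|F2) = 1/10
P(F3) = 1/4, P(D|F3) = 1/20
P(D) = P(D|F1)P(F1) + P(D|F2)P(F2) + P(D|F3)P(F3)
     = \frac{27}{400}
P(F1|D) = P(D|F1)P(F1) / P(D)
= \frac{2}{27}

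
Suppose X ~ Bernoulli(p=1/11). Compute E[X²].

Using the identity E[X²] = Var(X) + (E[X])²:
E[X] = \frac{1}{11}
Var(X) = \frac{10}{121}
E[X²] = \frac{10}{121} + (\frac{1}{11})²
= \frac{1}{11}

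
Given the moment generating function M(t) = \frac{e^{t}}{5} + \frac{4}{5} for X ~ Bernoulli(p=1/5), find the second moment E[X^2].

To find E[X^2], compute M^(2)(0):
M^(1)(t) = \frac{e^{t}}{5}
M^(2)(t) = \frac{e^{t}}{5}
M^(2)(0) = \frac{1}{5}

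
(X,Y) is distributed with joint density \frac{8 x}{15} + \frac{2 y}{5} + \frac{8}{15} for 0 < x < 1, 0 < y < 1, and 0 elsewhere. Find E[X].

E[X] = ∫_0^1 ∫_0^1 x × f(x,y) dy dx
= ∫_0^1 ∫_0^1 x × (\frac{8 x}{15} + \frac{2 y}{5} + \frac{8}{15}) dy dx
= \frac{49}{90}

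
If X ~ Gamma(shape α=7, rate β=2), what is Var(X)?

For X ~ Gamma(shape α=7, rate β=2):
Var(X) = \frac{7}{4}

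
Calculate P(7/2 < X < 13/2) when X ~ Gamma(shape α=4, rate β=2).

P(7/2 < X < 13/2) = ∫_{7/2}^{13/2} f(x) dx
where f(x) = \frac{8 x^{3} e^{- 2 x}}{3}
= \frac{-1394 + 269 e^{6}}{3 e^{13}}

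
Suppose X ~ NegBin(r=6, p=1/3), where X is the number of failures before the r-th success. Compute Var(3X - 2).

For X ~ NegBin(r=6, p=1/3), where X is the number of failures before the r-th success:
Var(X) = 36
Var(3X - 2) = (3)² × Var(X) = 9 × 36 = 324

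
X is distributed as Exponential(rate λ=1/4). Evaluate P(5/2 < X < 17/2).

P(5/2 < X < 17/2) = ∫_{5/2}^{17/2} f(x) dx
where f(x) = \frac{e^{- \frac{x}{4}}}{4}
= - \frac{1 - e^{\frac{3}{2}}}{e^{\frac{17}{8}}}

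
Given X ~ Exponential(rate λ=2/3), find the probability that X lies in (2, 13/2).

P(2 < X < 13/2) = ∫_{2}^{13/2} f(x) dx
where f(x) = \frac{2 e^{- \frac{2 x}{3}}}{3}
= - \frac{1 - e^{3}}{e^{\frac{13}{3}}}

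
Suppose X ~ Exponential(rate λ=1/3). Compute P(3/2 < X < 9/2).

P(3/2 < X < 9/2) = ∫_{3/2}^{9/2} f(x) dx
where f(x) = \frac{e^{- \frac{x}{3}}}{3}
= - \frac{1 - e}{e^{\frac{3}{2}}}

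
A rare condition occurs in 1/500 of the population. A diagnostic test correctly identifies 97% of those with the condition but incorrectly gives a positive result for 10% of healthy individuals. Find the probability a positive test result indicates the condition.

Let D = the rare event, + = positive/flagged.
P(D) = 1/500
P(+|D) = 97/100
P(+|D') = 10/100 = 1/10
P(+) = P(+|D)P(D) + P(+|D')P(D')
     = \frac{97}{100} × \frac{1}{500} + \frac{1}{10} × \frac{499}{500}
     = \frac{5087}{50000}
P(D|+) = P(+|D)P(D)/P(+) = \frac{97}{5087}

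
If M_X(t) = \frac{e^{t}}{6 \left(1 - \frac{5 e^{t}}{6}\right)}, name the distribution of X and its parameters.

The MGF M(t) = \frac{e^{t}}{6 \left(1 - \frac{5 e^{t}}{6}\right)} is the standard form for the Geometric distribution.
Comparing with the known MGF formula identifies: Geometric(p=1/6), X = trial number of first success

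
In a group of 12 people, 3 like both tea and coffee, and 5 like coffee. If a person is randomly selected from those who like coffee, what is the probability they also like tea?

P(A ∩ B) = 3/12 = 1/4
P(B) = 5/12
P(A|B) = P(A ∩ B) / P(B) = (1/4) / (5/12) = 3/5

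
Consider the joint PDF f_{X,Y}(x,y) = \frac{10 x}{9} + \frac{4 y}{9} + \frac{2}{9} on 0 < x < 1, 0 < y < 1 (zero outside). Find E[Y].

E[Y] = ∫_0^1 ∫_0^1 y × f(x,y) dx dy
= \frac{29}{54}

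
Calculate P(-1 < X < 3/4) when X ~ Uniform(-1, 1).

P(-1 < X < 3/4) = ∫_{-1}^{3/4} f(x) dx
where f(x) = \frac{1}{2}
= \frac{7}{8}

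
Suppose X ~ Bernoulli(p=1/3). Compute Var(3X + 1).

For X ~ Bernoulli(p=1/3):
Var(X) = \frac{2}{9}
Var(3X + 1) = (3)² × Var(X) = 9 × \frac{2}{9} = 2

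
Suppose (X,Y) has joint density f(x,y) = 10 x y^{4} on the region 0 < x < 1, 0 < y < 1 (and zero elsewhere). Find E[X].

E[X] = ∫_0^1 ∫_0^1 x × f(x,y) dy dx
= ∫_0^1 ∫_0^1 x × (10 x y^{4}) dy dx
= \frac{2}{3}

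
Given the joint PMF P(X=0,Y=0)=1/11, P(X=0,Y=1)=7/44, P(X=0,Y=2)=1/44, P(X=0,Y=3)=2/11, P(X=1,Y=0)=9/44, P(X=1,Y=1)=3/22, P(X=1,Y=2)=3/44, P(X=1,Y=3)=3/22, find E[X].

First find marginal of X:
P(X=0) = 5/11
P(X=1) = 6/11
E[X] = 0 × 5/11 + 1 × 6/11 = 6/11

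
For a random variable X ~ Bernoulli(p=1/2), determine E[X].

For X ~ Bernoulli(p=1/2), the expected value is:
E[X] = \frac{1}{2}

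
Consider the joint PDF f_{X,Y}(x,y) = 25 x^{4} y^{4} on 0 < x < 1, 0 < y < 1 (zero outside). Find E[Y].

E[Y] = ∫_0^1 ∫_0^1 y × f(x,y) dx dy
= \frac{5}{6}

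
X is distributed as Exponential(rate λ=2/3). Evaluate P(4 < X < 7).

P(4 < X < 7) = ∫_{4}^{7} f(x) dx
where f(x) = \frac{2 e^{- \frac{2 x}{3}}}{3}
= - \frac{1 - e^{2}}{e^{\frac{14}{3}}}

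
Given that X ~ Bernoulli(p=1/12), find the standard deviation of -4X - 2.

For X ~ Bernoulli(p=1/12):
Var(X) = \frac{11}{144}
SD(X) = √(Var(X)) = √(\frac{11}{144}) = \frac{\sqrt{11}}{12}
SD(-4X - 2) = |-4| × SD(X) = 4 × \frac{\sqrt{11}}{12} = \frac{\sqrt{11}}{3}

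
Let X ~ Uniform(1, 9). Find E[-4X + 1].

For X ~ Uniform(1, 9):
E[X] = 5
E[-4X + 1] = -4 × E[X] + 1 = -19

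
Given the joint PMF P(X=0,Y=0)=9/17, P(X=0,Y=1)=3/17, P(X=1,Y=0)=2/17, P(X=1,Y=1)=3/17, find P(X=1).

P(X=1) = P(X=1,Y=0) + P(X=1,Y=1)
= 2/17 + 3/17
= 5/17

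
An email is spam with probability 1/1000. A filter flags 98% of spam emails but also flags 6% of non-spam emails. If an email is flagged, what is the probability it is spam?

Let D = the rare event, + = positive/flagged.
P(D) = 1/1000
P(+|D) = 98/100 = 49/50
P(+|D') = 6/100 = 3/50
P(+) = P(+|D)P(D) + P(+|D')P(D')
     = \frac{49}{50} × \frac{1}{1000} + \frac{3}{50} × \frac{999}{1000}
     = \frac{1523}{25000}
P(D|+) = P(+|D)P(D)/P(+) = \frac{49}{3046}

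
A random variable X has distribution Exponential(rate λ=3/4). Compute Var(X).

For X ~ Exponential(rate λ=3/4):
Var(X) = \frac{16}{9}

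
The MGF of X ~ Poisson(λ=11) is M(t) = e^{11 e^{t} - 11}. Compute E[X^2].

To find E[X^2], compute M^(2)(0):
M^(1)(t) = 11 e^{t} e^{11 e^{t} - 11}
M^(2)(t) = 121 e^{2 t} e^{11 e^{t} - 11} + 11 e^{t} e^{11 e^{t} - 11}
M^(2)(0) = 132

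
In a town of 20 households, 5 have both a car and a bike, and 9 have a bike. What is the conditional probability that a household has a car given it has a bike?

P(A ∩ B) = 5/20 = 1/4
P(B) = 9/20
P(A|B) = P(A ∩ B) / P(B) = (1/4) / (9/20) = 5/9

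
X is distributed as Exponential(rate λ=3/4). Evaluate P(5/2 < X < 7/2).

P(5/2 < X < 7/2) = ∫_{5/2}^{7/2} f(x) dx
where f(x) = \frac{3 e^{- \frac{3 x}{4}}}{4}
= - \frac{1 - e^{\frac{3}{4}}}{e^{\frac{21}{8}}}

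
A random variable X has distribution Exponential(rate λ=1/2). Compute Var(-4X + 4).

For X ~ Exponential(rate λ=1/2):
Var(X) = 4
Var(-4X + 4) = (-4)² × Var(X) = 16 × 4 = 64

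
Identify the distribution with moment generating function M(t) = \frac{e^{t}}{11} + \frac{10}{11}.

The MGF M(t) = \frac{e^{t}}{11} + \frac{10}{11} is the standard form for the Bernoulli distribution.
Comparing with the known MGF formula identifies: Bernoulli(p=1/11)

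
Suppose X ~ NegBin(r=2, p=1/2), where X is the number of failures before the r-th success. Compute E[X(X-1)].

E[X(X-1)] = E[X² - X] = E[X²] - E[X]
E[X] = 2
E[X²] = Var(X) + (E[X])² = 4 + (2)² = 8
E[X(X-1)] = 8 - 2 = 6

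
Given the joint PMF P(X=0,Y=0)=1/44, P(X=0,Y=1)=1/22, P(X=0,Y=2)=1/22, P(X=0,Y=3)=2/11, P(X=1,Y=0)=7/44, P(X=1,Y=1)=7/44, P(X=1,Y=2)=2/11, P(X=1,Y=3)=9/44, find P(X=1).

P(X=1) = P(X=1,Y=0) + P(X=1,Y=1) + P(X=1,Y=2) + P(X=1,Y=3)
= 7/44 + 7/44 + 2/11 + 9/44
= 31/44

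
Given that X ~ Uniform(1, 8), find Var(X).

For X ~ Uniform(1, 8):
Var(X) = \frac{49}{12}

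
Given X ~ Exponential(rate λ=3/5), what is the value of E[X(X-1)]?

E[X(X-1)] = E[X² - X] = E[X²] - E[X]
E[X] = \frac{5}{3}
E[X²] = Var(X) + (E[X])² = \frac{25}{9} + (\frac{5}{3})² = \frac{50}{9}
E[X(X-1)] = \frac{50}{9} - \frac{5}{3} = \frac{35}{9}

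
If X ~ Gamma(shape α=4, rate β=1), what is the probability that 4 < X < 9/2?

P(4 < X < 9/2) = ∫_{4}^{9/2} f(x) dx
where f(x) = \frac{x^{3} e^{- x}}{6}
= - \frac{493}{16 e^{\frac{9}{2}}} + \frac{71}{3 e^{4}}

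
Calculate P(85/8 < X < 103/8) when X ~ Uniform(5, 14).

P(85/8 < X < 103/8) = ∫_{85/8}^{103/8} f(x) dx
where f(x) = \frac{1}{9}
= \frac{1}{4}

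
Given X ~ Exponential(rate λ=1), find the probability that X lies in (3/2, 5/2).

P(3/2 < X < 5/2) = ∫_{3/2}^{5/2} f(x) dx
where f(x) = e^{- x}
= - \frac{1 - e}{e^{\frac{5}{2}}}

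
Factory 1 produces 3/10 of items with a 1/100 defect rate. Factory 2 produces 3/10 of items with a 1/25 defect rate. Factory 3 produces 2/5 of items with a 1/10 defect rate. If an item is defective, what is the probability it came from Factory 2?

Using Bayes' theorem:
P(F1) = 3/10, P(D|F1) = 1/100
P(F2) = 3/10, P(D|F2) = 1/25
P(F3) = 2/5, P(D|F3) = 1/10
P(D) = P(D|F1)P(F1) + P(D|F2)P(F2) + P(D|F3)P(F3)
     = \frac{11}{200}
P(F2|D) = P(D|F2)P(F2) / P(D)
= \frac{12}{55}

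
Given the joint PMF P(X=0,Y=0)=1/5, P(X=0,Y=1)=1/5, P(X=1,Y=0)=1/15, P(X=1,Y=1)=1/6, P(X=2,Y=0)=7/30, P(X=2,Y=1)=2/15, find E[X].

First find marginal of X:
P(X=0) = 2/5
P(X=1) = 7/30
P(X=2) = 11/30
E[X] = 0 × 2/5 + 1 × 7/30 + 2 × 11/30 = 29/30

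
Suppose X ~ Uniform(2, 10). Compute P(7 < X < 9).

P(7 < X < 9) = ∫_{7}^{9} f(x) dx
where f(x) = \frac{1}{8}
= \frac{1}{4}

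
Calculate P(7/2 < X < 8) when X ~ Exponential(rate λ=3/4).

P(7/2 < X < 8) = ∫_{7/2}^{8} f(x) dx
where f(x) = \frac{3 e^{- \frac{3 x}{4}}}{4}
= - \frac{1}{e^{6}} + e^{- \frac{21}{8}}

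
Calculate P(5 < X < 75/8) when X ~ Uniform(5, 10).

P(5 < X < 75/8) = ∫_{5}^{75/8} f(x) dx
where f(x) = \frac{1}{5}
= \frac{7}{8}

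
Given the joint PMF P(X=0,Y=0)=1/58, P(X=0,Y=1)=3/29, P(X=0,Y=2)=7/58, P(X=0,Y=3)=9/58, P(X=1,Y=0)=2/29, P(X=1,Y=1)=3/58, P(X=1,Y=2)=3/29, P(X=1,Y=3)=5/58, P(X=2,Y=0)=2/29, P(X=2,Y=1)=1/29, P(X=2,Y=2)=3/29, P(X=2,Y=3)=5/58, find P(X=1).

P(X=1) = P(X=1,Y=0) + P(X=1,Y=1) + P(X=1,Y=2) + P(X=1,Y=3)
= 2/29 + 3/58 + 3/29 + 5/58
= 9/29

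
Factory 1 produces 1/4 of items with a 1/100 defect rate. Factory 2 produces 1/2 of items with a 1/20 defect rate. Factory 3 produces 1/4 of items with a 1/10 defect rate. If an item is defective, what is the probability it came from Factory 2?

Using Bayes' theorem:
P(F1) = 1/4, P(D|F1) = 1/100
P(F2) = 1/2, P(D|F2) = 1/20
P(F3) = 1/4, P(D|F3) = 1/10
P(D) = P(D|F1)P(F1) + P(D|F2)P(F2) + P(D|F3)P(F3)
     = \frac{21}{400}
P(F2|D) = P(D|F2)P(F2) / P(D)
= \frac{10}{21}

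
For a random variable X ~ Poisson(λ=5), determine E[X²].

Using the identity E[X²] = Var(X) + (E[X])²:
E[X] = 5
Var(X) = 5
E[X²] = 5 + (5)²
= 30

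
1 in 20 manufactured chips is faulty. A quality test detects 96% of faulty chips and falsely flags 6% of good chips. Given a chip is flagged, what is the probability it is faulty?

Let D = the rare event, + = positive/flagged.
P(D) = 1/20
P(+|D) = 96/100 = 24/25
P(+|D') = 6/100 = 3/50
P(+) = P(+|D)P(D) + P(+|D')P(D')
     = \frac{24}{25} × \frac{1}{20} + \frac{3}{50} × \frac{19}{20}
     = \frac{21}{200}
P(D|+) = P(+|D)P(D)/P(+) = \frac{16}{35}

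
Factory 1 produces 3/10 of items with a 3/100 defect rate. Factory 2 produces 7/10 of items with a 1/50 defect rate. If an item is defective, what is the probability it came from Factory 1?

Using Bayes' theorem:
P(F1) = 3/10, P(D|F1) = 3/100
P(F2) = 7/10, P(D|F2) = 1/50
P(D) = P(D|F1)P(F1) + P(D|F2)P(F2)
     = \frac{23}{1000}
P(F1|D) = P(D|F1)P(F1) / P(D)
= \frac{9}{23}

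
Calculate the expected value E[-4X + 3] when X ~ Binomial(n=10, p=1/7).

For X ~ Binomial(n=10, p=1/7):
E[X] = \frac{10}{7}
E[-4X + 3] = -4 × E[X] + 3 = - \frac{19}{7}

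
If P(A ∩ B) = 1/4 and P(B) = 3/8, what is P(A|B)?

P(A|B) = P(A ∩ B) / P(B)
= (1/4) / (3/8)
= 2/3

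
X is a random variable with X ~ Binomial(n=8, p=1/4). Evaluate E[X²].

Using the identity E[X²] = Var(X) + (E[X])²:
E[X] = 2
Var(X) = \frac{3}{2}
E[X²] = \frac{3}{2} + (2)²
= \frac{11}{2}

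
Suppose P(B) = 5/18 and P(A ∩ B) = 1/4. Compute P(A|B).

P(A|B) = P(A ∩ B) / P(B)
= (1/4) / (5/18)
= 9/10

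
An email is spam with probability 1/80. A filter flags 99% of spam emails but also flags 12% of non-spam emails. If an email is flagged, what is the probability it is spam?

Let D = the rare event, + = positive/flagged.
P(D) = 1/80
P(+|D) = 99/100
P(+|D') = 12/100 = 3/25
P(+) = P(+|D)P(D) + P(+|D')P(D')
     = \frac{99}{100} × \frac{1}{80} + \frac{3}{25} × \frac{79}{80}
     = \frac{1047}{8000}
P(D|+) = P(+|D)P(D)/P(+) = \frac{33}{349}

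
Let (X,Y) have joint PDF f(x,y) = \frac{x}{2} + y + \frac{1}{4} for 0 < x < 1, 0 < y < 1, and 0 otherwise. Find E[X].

E[X] = ∫_0^1 ∫_0^1 x × f(x,y) dy dx
= ∫_0^1 ∫_0^1 x × (\frac{x}{2} + y + \frac{1}{4}) dy dx
= \frac{13}{24}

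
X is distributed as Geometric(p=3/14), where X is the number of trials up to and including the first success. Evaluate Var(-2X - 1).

For X ~ Geometric(p=3/14), where X is the number of trials up to and including the first success:
Var(X) = \frac{154}{9}
Var(-2X - 1) = (-2)² × Var(X) = 4 × \frac{154}{9} = \frac{616}{9}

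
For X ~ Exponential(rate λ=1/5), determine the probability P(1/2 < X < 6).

P(1/2 < X < 6) = ∫_{1/2}^{6} f(x) dx
where f(x) = \frac{e^{- \frac{x}{5}}}{5}
= - \frac{1}{e^{\frac{6}{5}}} + e^{- \frac{1}{10}}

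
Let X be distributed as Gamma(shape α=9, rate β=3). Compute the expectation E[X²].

Using the identity E[X²] = Var(X) + (E[X])²:
E[X] = 3
Var(X) = 1
E[X²] = 1 + (3)²
= 10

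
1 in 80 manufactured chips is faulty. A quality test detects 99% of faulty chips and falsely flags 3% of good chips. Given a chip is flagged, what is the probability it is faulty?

Let D = the rare event, + = positive/flagged.
P(D) = 1/80
P(+|D) = 99/100
P(+|D') = 3/100
P(+) = P(+|D)P(D) + P(+|D')P(D')
     = \frac{99}{100} × \frac{1}{80} + \frac{3}{100} × \frac{79}{80}
     = \frac{21}{500}
P(D|+) = P(+|D)P(D)/P(+) = \frac{33}{112}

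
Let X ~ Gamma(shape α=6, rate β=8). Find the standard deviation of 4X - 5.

For X ~ Gamma(shape α=6, rate β=8):
Var(X) = \frac{3}{32}
SD(X) = √(Var(X)) = √(\frac{3}{32}) = \frac{\sqrt{6}}{8}
SD(4X - 5) = |4| × SD(X) = 4 × \frac{\sqrt{6}}{8} = \frac{\sqrt{6}}{2}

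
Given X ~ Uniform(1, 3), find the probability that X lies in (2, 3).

P(2 < X < 3) = ∫_{2}^{3} f(x) dx
where f(x) = \frac{1}{2}
= \frac{1}{2}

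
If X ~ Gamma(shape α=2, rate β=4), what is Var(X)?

For X ~ Gamma(shape α=2, rate β=4):
Var(X) = \frac{1}{8}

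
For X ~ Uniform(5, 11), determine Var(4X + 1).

For X ~ Uniform(5, 11):
Var(X) = 3
Var(4X + 1) = (4)² × Var(X) = 16 × 3 = 48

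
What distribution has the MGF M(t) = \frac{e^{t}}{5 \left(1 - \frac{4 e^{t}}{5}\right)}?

The MGF M(t) = \frac{e^{t}}{5 \left(1 - \frac{4 e^{t}}{5}\right)} is the standard form for the Geometric distribution.
Comparing with the known MGF formula identifies: Geometric(p=1/5), X = trial number of first success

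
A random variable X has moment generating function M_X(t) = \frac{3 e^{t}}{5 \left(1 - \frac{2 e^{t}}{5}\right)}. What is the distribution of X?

The MGF M(t) = \frac{3 e^{t}}{5 \left(1 - \frac{2 e^{t}}{5}\right)} is the standard form for the Geometric distribution.
Comparing with the known MGF formula identifies: Geometric(p=3/5), X = trial number of first success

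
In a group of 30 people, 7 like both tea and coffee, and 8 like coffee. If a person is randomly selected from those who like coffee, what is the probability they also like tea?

P(A ∩ B) = 7/30
P(B) = 8/30 = 4/15
P(A|B) = P(A ∩ B) / P(B) = (7/30) / (4/15) = 7/8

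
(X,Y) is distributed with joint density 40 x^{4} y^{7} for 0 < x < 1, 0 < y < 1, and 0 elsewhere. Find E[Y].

E[Y] = ∫_0^1 ∫_0^1 y × f(x,y) dx dy
= \frac{8}{9}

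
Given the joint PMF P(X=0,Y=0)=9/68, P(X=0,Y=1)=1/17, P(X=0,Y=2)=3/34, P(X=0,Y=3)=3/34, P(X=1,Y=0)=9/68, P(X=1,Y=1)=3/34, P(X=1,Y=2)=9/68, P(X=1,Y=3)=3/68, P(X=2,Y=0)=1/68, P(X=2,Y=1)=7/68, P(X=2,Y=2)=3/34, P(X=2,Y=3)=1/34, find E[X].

First find marginal of X:
P(X=0) = 25/68
P(X=1) = 27/68
P(X=2) = 4/17
E[X] = 0 × 25/68 + 1 × 27/68 + 2 × 4/17 = 59/68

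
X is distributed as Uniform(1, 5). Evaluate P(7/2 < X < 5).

P(7/2 < X < 5) = ∫_{7/2}^{5} f(x) dx
where f(x) = \frac{1}{4}
= \frac{3}{8}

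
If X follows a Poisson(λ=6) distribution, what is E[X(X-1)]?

E[X(X-1)] = E[X² - X] = E[X²] - E[X]
E[X] = 6
E[X²] = Var(X) + (E[X])² = 6 + (6)² = 42
E[X(X-1)] = 42 - 6 = 36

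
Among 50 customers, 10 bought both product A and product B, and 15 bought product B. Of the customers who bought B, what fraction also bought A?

P(A ∩ B) = 10/50 = 1/5
P(B) = 15/50 = 3/10
P(A|B) = P(A ∩ B) / P(B) = (1/5) / (3/10) = 2/3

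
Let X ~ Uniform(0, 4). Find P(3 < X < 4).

P(3 < X < 4) = ∫_{3}^{4} f(x) dx
where f(x) = \frac{1}{4}
= \frac{1}{4}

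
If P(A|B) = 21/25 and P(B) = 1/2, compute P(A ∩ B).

By definition, P(A|B) = P(A ∩ B) / P(B)
So P(A ∩ B) = P(A|B) × P(B)
= 21/25 × 1/2
= 21/50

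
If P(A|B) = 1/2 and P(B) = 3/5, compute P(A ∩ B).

By definition, P(A|B) = P(A ∩ B) / P(B)
So P(A ∩ B) = P(A|B) × P(B)
= 1/2 × 3/5
= 3/10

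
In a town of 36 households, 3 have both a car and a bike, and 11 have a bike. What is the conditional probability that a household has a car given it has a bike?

P(A ∩ B) = 3/36 = 1/12
P(B) = 11/36
P(A|B) = P(A ∩ B) / P(B) = (1/12) / (11/36) = 3/11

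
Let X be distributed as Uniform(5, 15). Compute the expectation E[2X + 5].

For X ~ Uniform(5, 15):
E[X] = 10
E[2X + 5] = 2 × E[X] + 5 = 25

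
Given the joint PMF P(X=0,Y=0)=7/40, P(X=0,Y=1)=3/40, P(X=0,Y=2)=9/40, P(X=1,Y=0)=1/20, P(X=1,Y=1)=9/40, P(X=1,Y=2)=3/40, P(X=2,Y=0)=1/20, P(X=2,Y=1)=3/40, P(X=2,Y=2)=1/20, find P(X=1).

P(X=1) = P(X=1,Y=0) + P(X=1,Y=1) + P(X=1,Y=2)
= 1/20 + 9/40 + 3/40
= 7/20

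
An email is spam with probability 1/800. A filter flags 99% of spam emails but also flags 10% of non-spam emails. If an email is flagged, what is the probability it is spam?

Let D = the rare event, + = positive/flagged.
P(D) = 1/800
P(+|D) = 99/100
P(+|D') = 10/100 = 1/10
P(+) = P(+|D)P(D) + P(+|D')P(D')
     = \frac{99}{100} × \frac{1}{800} + \frac{1}{10} × \frac{799}{800}
     = \frac{8089}{80000}
P(D|+) = P(+|D)P(D)/P(+) = \frac{99}{8089}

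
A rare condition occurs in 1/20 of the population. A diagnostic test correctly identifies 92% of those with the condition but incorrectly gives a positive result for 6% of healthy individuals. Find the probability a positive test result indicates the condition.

Let D = the rare event, + = positive/flagged.
P(D) = 1/20
P(+|D) = 92/100 = 23/25
P(+|D') = 6/100 = 3/50
P(+) = P(+|D)P(D) + P(+|D')P(D')
     = \frac{23}{25} × \frac{1}{20} + \frac{3}{50} × \frac{19}{20}
     = \frac{103}{1000}
P(D|+) = P(+|D)P(D)/P(+) = \frac{46}{103}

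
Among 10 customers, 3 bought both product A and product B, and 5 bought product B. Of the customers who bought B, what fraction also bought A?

P(A ∩ B) = 3/10
P(B) = 5/10 = 1/2
P(A|B) = P(A ∩ B) / P(B) = (3/10) / (1/2) = 3/5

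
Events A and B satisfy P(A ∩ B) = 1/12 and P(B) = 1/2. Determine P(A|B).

P(A|B) = P(A ∩ B) / P(B)
= (1/12) / (1/2)
= 1/6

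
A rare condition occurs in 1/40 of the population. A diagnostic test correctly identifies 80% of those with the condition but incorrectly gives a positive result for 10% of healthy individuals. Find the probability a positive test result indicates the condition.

Let D = the rare event, + = positive/flagged.
P(D) = 1/40
P(+|D) = 80/100 = 4/5
P(+|D') = 10/100 = 1/10
P(+) = P(+|D)P(D) + P(+|D')P(D')
     = \frac{4}{5} × \frac{1}{40} + \frac{1}{10} × \frac{39}{40}
     = \frac{47}{400}
P(D|+) = P(+|D)P(D)/P(+) = \frac{8}{47}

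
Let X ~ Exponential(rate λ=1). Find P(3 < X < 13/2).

P(3 < X < 13/2) = ∫_{3}^{13/2} f(x) dx
where f(x) = e^{- x}
= - \frac{1}{e^{\frac{13}{2}}} + e^{-3}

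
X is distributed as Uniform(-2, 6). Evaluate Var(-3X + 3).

For X ~ Uniform(-2, 6):
Var(X) = \frac{16}{3}
Var(-3X + 3) = (-3)² × Var(X) = 9 × \frac{16}{3} = 48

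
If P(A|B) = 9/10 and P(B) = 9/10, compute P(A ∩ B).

By definition, P(A|B) = P(A ∩ B) / P(B)
So P(A ∩ B) = P(A|B) × P(B)
= 9/10 × 9/10
= 81/100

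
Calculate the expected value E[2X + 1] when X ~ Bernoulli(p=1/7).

For X ~ Bernoulli(p=1/7):
E[X] = \frac{1}{7}
E[2X + 1] = 2 × E[X] + 1 = \frac{9}{7}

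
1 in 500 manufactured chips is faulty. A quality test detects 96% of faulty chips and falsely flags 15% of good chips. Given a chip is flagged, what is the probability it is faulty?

Let D = the rare event, + = positive/flagged.
P(D) = 1/500
P(+|D) = 96/100 = 24/25
P(+|D') = 15/100 = 3/20
P(+) = P(+|D)P(D) + P(+|D')P(D')
     = \frac{24}{25} × \frac{1}{500} + \frac{3}{20} × \frac{499}{500}
     = \frac{7581}{50000}
P(D|+) = P(+|D)P(D)/P(+) = \frac{32}{2527}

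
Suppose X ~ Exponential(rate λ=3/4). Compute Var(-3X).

For X ~ Exponential(rate λ=3/4):
Var(X) = \frac{16}{9}
Var(-3X) = (-3)² × Var(X) = 9 × \frac{16}{9} = 16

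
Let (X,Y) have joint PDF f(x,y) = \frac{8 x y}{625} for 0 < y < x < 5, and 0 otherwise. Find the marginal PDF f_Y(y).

f_Y(y) = ∫_y^5 \frac{8 x y}{625} dx = \frac{4 y \left(25 - y^{2}\right)}{625}
for 0 < y < 5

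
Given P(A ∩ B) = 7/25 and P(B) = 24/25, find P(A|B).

P(A|B) = P(A ∩ B) / P(B)
= (7/25) / (24/25)
= 7/24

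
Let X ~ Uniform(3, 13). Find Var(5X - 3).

For X ~ Uniform(3, 13):
Var(X) = \frac{25}{3}
Var(5X - 3) = (5)² × Var(X) = 25 × \frac{25}{3} = \frac{625}{3}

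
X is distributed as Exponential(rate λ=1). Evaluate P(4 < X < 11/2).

P(4 < X < 11/2) = ∫_{4}^{11/2} f(x) dx
where f(x) = e^{- x}
= - \frac{1}{e^{\frac{11}{2}}} + e^{-4}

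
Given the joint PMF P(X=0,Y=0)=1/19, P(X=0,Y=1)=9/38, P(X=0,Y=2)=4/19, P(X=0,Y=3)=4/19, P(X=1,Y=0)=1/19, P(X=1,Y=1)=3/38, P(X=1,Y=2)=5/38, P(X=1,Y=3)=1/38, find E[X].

First find marginal of X:
P(X=0) = 27/38
P(X=1) = 11/38
E[X] = 0 × 27/38 + 1 × 11/38 = 11/38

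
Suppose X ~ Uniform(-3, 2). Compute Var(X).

For X ~ Uniform(-3, 2):
Var(X) = \frac{25}{12}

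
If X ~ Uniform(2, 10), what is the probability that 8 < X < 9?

P(8 < X < 9) = ∫_{8}^{9} f(x) dx
where f(x) = \frac{1}{8}
= \frac{1}{8}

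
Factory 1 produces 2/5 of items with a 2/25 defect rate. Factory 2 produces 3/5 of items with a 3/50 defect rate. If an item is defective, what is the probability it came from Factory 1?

Using Bayes' theorem:
P(F1) = 2/5, P(D|F1) = 2/25
P(F2) = 3/5, P(D|F2) = 3/50
P(D) = P(D|F1)P(F1) + P(D|F2)P(F2)
     = \frac{17}{250}
P(F1|D) = P(D|F1)P(F1) / P(D)
= \frac{8}{17}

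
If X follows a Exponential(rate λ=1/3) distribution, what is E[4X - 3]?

For X ~ Exponential(rate λ=1/3):
E[X] = 3
E[4X - 3] = 4 × E[X] - 3 = 9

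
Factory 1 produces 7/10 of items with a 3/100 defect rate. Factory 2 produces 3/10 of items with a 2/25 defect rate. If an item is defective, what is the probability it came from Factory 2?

Using Bayes' theorem:
P(F1) = 7/10, P(D|F1) = 3/100
P(F2) = 3/10, P(D|F2) = 2/25
P(D) = P(D|F1)P(F1) + P(D|F2)P(F2)
     = \frac{9}{200}
P(F2|D) = P(D|F2)P(F2) / P(D)
= \frac{8}{15}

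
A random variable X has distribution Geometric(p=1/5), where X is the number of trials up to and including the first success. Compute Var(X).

For X ~ Geometric(p=1/5), where X is the number of trials up to and including the first success:
Var(X) = 20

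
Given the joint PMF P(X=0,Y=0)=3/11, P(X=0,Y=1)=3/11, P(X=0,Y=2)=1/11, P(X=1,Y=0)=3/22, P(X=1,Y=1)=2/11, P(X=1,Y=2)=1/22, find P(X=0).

P(X=0) = P(X=0,Y=0) + P(X=0,Y=1) + P(X=0,Y=2)
= 3/11 + 3/11 + 1/11
= 7/11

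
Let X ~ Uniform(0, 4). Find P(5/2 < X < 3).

P(5/2 < X < 3) = ∫_{5/2}^{3} f(x) dx
where f(x) = \frac{1}{4}
= \frac{1}{8}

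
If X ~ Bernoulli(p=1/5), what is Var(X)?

For X ~ Bernoulli(p=1/5):
Var(X) = \frac{4}{25}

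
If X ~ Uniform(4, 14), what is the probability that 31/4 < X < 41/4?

P(31/4 < X < 41/4) = ∫_{31/4}^{41/4} f(x) dx
where f(x) = \frac{1}{10}
= \frac{1}{4}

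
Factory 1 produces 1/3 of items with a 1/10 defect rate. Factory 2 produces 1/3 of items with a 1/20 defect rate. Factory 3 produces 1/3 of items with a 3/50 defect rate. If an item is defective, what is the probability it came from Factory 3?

Using Bayes' theorem:
P(F1) = 1/3, P(D|F1) = 1/10
P(F2) = 1/3, P(D|F2) = 1/20
P(F3) = 1/3, P(D|F3) = 3/50
P(D) = P(D|F1)P(F1) + P(D|F2)P(F2) + P(D|F3)P(F3)
     = \frac{7}{100}
P(F3|D) = P(D|F3)P(F3) / P(D)
= \frac{2}{7}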